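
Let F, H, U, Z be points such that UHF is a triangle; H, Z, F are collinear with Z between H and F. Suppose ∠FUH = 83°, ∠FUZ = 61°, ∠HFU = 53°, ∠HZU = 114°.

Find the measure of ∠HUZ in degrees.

∠HUZ = 22°

1. ∠FHU = 44°  [△UHF]
2. ∠UHZ = 44°  [Z on ray HF]
3. ∠HUZ = 22°  [△UHZ]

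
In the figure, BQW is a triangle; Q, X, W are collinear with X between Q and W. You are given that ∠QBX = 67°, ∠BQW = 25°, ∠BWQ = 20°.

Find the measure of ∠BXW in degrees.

∠BXW = 92°

1. ∠BQX = 25°  [X on ray QW]
2. ∠BXQ = 88°  [△BQX]
3. ∠BXW = 92°  [linear pair at X on QW]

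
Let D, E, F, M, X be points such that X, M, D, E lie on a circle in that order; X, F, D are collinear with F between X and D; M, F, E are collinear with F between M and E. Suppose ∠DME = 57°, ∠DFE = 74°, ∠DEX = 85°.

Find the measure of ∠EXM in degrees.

1. ∠DXE = 57°  [same arc DE]
2. ∠EFX = 106°  [linear pair at F on XD]
3. ∠EDX = 38°  [△XDE]
4. ∠MEX = 17°  [△XFE]
5. ∠EMX = 38°  [same arc XE]
6. ∠EXM = 125°  [△XME]

∠EXM = 125°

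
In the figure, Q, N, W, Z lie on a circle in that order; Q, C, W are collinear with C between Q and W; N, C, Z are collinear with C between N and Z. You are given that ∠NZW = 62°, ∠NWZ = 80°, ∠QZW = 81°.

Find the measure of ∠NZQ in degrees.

∠NZQ = 19°

1. ∠NQW = 62°  [same arc NW]
2. ∠QNW = 99°  [cyclic QNWZ, opposite ∠N+∠Z]
3. ∠NWQ = 19°  [△QNW]
4. ∠NZQ = 19°  [same arc QN]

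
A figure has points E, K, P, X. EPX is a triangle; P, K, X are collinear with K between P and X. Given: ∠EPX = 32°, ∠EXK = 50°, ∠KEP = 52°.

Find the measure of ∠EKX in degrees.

∠EKX = 84°

1. ∠EPK = 32°  [K on ray PX]
2. ∠EKP = 96°  [△EPK]
3. ∠EKX = 84°  [linear pair at K on PX]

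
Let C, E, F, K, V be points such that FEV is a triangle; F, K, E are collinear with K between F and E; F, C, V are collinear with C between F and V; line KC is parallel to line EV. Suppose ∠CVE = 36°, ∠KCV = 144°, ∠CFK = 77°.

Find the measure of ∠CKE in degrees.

∠CKE = 113°

1. ∠FCK = 36°  [linear pair at C on FV]
2. ∠CKF = 67°  [△FKC]
3. ∠CKE = 113°  [linear pair at K on FE]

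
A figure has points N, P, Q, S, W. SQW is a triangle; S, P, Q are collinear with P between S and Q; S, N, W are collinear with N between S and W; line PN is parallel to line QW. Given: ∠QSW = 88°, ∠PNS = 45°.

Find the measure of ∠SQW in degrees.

∠SQW = 47°

1. ∠NSP = 88°  [P on SQ, N on SW]
2. ∠NPS = 47°  [△SPN]
3. ∠SQW = 47°  [PN∥QW, corresponding at P]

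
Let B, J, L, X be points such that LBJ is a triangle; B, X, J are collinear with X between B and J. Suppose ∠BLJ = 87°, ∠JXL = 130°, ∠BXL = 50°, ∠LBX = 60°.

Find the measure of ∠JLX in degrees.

1. ∠JBL = 60°  [X on ray BJ]
2. ∠BJL = 33°  [△LBJ]
3. ∠LJX = 33°  [X on ray JB]
4. ∠JLX = 17°  [△LXJ]

∠JLX = 17°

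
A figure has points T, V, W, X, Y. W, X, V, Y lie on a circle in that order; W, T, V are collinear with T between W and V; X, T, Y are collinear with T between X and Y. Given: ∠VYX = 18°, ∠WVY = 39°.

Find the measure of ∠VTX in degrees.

1. ∠VWX = 18°  [same arc XV]
2. ∠WXY = 39°  [same arc WY]
3. ∠WTX = 123°  [△WTX]
4. ∠VTX = 57°  [linear pair at T on WV]

∠VTX = 57°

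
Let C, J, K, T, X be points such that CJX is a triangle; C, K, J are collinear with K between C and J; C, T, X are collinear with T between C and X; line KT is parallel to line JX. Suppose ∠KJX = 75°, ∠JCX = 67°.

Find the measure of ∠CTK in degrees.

1. ∠CJX = 75°  [K on ray JC]
2. ∠CXJ = 38°  [△CJX]
3. ∠CTK = 38°  [KT∥JX, corresponding at T]

∠CTK = 38°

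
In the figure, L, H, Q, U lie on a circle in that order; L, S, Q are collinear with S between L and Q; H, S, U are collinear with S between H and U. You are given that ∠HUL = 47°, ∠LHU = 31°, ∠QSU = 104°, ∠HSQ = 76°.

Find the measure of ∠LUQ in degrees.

1. ∠LQU = 31°  [same arc LU]
2. ∠LSU = 76°  [linear pair at S on LQ]
3. ∠QLU = 57°  [△LSU]
4. ∠LUQ = 92°  [△LQU]

∠LUQ = 92°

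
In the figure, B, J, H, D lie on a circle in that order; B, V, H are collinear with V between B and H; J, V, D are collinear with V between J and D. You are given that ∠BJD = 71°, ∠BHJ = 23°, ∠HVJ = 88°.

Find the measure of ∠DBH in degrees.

∠DBH = 69°

1. ∠BDJ = 23°  [same arc BJ]
2. ∠BVD = 88°  [vertical angles at V]
3. ∠DBH = 69°  [△BVD]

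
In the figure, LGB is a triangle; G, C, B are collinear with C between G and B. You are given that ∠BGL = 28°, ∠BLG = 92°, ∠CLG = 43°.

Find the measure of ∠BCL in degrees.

1. ∠CGL = 28°  [C on ray GB]
2. ∠GCL = 109°  [△LGC]
3. ∠BCL = 71°  [linear pair at C on GB]

∠BCL = 71°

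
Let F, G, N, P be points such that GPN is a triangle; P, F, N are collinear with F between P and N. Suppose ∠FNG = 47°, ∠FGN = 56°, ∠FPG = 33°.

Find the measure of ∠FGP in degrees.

1. ∠GFN = 77°  [△GFN]
2. ∠GFP = 103°  [linear pair at F on PN]
3. ∠FGP = 44°  [△GPF]

∠FGP = 44°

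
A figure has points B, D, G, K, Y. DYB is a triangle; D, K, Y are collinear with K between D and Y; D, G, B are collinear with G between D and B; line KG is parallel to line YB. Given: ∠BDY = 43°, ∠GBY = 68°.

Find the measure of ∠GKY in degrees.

∠GKY = 111°

1. ∠DBY = 68°  [G on ray BD]
2. ∠BYD = 69°  [△DYB]
3. ∠DKG = 69°  [KG∥YB, corresponding at K]
4. ∠GKY = 111°  [linear pair at K on DY]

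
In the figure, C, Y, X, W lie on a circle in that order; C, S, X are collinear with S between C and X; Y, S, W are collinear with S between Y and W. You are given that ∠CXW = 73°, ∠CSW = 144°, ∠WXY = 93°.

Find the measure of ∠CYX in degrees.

1. ∠CYW = 73°  [same arc CW]
2. ∠XSY = 144°  [vertical angles at S]
3. ∠WCY = 87°  [cyclic CYXW, opposite ∠C+∠X]
4. ∠CWY = 20°  [△CYW]
5. ∠CSY = 36°  [linear pair at S on CX]
6. ∠CXY = 20°  [same arc CY]
7. ∠XCY = 71°  [△CSY]
8. ∠CYX = 89°  [△CYX]

∠CYX = 89°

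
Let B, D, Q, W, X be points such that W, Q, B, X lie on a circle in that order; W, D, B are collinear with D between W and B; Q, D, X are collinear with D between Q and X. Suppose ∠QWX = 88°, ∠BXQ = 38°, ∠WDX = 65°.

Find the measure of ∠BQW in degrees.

∠BQW = 77°

1. ∠QBX = 92°  [cyclic WQBX, opposite ∠W+∠B]
2. ∠BWQ = 38°  [same arc QB]
3. ∠BQX = 50°  [△QBX]
4. ∠BDQ = 65°  [vertical angles at D]
5. ∠QBW = 65°  [△QDB]
6. ∠BQW = 77°  [△WQB]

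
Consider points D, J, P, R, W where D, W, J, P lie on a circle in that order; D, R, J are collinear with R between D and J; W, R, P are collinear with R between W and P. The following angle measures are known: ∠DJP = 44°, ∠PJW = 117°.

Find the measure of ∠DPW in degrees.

∠DPW = 73°

1. ∠DWP = 44°  [same arc DP]
2. ∠PDW = 63°  [cyclic DWJP, opposite ∠D+∠J]
3. ∠DPW = 73°  [△DWP]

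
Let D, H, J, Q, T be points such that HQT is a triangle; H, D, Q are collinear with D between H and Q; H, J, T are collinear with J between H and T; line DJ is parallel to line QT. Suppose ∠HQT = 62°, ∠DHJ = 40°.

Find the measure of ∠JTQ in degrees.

1. ∠HDJ = 62°  [DJ∥QT, corresponding at D]
2. ∠DJH = 78°  [△HDJ]
3. ∠DJT = 102°  [linear pair at J on HT]
4. ∠JTQ = 78°  [DJ∥QT, co-interior at T–J]

∠JTQ = 78°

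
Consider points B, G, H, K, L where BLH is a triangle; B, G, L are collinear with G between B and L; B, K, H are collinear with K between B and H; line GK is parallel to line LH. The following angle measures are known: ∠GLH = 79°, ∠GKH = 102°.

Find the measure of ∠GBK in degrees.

∠GBK = 23°

1. ∠BLH = 79°  [G on ray LB]
2. ∠BKG = 78°  [linear pair at K on BH]
3. ∠BGK = 79°  [GK∥LH, corresponding at G]
4. ∠GBK = 23°  [△BGK]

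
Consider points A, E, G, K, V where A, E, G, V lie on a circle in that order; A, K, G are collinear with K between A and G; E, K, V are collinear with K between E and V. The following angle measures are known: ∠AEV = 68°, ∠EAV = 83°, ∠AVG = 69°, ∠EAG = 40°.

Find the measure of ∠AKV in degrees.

1. ∠AGV = 68°  [same arc AV]
2. ∠AVE = 29°  [△AEV]
3. ∠GAV = 43°  [△AGV]
4. ∠AKV = 108°  [△AKV]

∠AKV = 108°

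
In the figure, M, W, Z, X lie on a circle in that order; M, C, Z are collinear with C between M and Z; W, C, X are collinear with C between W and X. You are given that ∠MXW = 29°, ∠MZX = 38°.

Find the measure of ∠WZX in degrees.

1. ∠MWX = 38°  [same arc MX]
2. ∠WMX = 113°  [△MWX]
3. ∠WZX = 67°  [cyclic MWZX, opposite ∠M+∠Z]

∠WZX = 67°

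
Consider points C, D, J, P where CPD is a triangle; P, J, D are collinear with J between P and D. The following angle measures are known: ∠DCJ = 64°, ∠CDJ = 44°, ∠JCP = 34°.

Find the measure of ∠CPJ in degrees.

1. ∠CJD = 72°  [△CJD]
2. ∠CJP = 108°  [linear pair at J on PD]
3. ∠CPJ = 38°  [△CPJ]

∠CPJ = 38°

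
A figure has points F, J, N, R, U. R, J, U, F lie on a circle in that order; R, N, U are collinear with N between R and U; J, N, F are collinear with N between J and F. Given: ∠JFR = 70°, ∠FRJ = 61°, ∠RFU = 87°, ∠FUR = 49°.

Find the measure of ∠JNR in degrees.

∠JNR = 114°

1. ∠JUR = 70°  [same arc RJ]
2. ∠FJR = 49°  [△RJF]
3. ∠RJU = 93°  [cyclic RJUF, opposite ∠J+∠F]
4. ∠JRU = 17°  [△RJU]
5. ∠JNR = 114°  [△RNJ]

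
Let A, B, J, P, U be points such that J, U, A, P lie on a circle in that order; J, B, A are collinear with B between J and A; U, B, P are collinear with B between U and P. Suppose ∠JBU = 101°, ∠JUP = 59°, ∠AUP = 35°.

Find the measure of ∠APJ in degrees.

∠APJ = 86°

1. ∠JAP = 59°  [same arc JP]
2. ∠AJP = 35°  [same arc AP]
3. ∠APJ = 86°  [△JAP]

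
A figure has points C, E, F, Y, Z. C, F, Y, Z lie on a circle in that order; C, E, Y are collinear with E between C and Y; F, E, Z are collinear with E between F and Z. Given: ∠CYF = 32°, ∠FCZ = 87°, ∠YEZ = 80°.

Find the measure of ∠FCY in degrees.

1. ∠CZF = 32°  [same arc CF]
2. ∠CFZ = 61°  [△CFZ]
3. ∠CEF = 80°  [vertical angles at E]
4. ∠FCY = 39°  [△CEF]

∠FCY = 39°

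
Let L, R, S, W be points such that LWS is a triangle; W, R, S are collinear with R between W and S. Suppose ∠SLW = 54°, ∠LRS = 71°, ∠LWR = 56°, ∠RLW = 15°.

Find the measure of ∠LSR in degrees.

∠LSR = 70°

1. ∠LWS = 56°  [R on ray WS]
2. ∠LSW = 70°  [△LWS]
3. ∠LSR = 70°  [R on ray SW]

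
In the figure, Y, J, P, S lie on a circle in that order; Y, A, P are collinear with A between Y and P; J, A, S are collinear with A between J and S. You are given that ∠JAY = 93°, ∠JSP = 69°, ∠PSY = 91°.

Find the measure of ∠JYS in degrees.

1. ∠PAS = 93°  [vertical angles at A]
2. ∠JYP = 69°  [same arc JP]
3. ∠SPY = 18°  [△PAS]
4. ∠PYS = 71°  [△YPS]
5. ∠SAY = 87°  [linear pair at A on YP]
6. ∠SJY = 18°  [△YAJ]
7. ∠JSY = 22°  [△YAS]
8. ∠JYS = 140°  [△YJS]

∠JYS = 140°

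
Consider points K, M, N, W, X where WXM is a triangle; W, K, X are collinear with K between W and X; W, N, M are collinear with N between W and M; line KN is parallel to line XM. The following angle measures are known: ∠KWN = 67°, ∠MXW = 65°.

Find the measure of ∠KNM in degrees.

∠KNM = 132°

1. ∠MWX = 67°  [K on WX, N on WM]
2. ∠WMX = 48°  [△WXM]
3. ∠KNW = 48°  [KN∥XM, corresponding at N]
4. ∠KNM = 132°  [linear pair at N on WM]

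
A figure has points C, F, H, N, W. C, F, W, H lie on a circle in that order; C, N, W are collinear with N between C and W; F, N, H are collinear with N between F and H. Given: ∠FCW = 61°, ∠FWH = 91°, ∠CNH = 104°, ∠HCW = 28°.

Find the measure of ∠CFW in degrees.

∠CFW = 71°

1. ∠FHW = 61°  [same arc FW]
2. ∠HFW = 28°  [△FWH]
3. ∠FNW = 104°  [vertical angles at N]
4. ∠CWF = 48°  [△FNW]
5. ∠CFW = 71°  [△CFW]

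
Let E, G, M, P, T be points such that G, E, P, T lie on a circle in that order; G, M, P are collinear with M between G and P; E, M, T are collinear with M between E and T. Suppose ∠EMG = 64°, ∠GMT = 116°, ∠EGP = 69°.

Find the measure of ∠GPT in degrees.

1. ∠PMT = 64°  [vertical angles at M]
2. ∠ETP = 69°  [same arc EP]
3. ∠GPT = 47°  [△PMT]

∠GPT = 47°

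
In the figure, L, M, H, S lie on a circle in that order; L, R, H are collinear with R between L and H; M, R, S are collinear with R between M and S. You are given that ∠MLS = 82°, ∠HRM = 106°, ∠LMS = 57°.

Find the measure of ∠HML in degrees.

∠HML = 90°

1. ∠LSM = 41°  [△LMS]
2. ∠LRM = 74°  [linear pair at R on LH]
3. ∠HLM = 49°  [△LRM]
4. ∠LHM = 41°  [same arc LM]
5. ∠HML = 90°  [△LMH]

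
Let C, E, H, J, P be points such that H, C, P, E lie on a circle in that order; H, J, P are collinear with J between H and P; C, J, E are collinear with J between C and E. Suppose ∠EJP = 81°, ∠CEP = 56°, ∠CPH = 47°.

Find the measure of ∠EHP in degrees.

∠EHP = 34°

1. ∠EJH = 99°  [linear pair at J on HP]
2. ∠CEH = 47°  [same arc HC]
3. ∠EHP = 34°  [△HJE]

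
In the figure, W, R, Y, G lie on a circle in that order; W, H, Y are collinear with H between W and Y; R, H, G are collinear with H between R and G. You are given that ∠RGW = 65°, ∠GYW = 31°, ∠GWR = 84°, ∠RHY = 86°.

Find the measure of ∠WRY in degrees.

∠WRY = 60°

1. ∠RYW = 65°  [same arc WR]
2. ∠GRW = 31°  [△WRG]
3. ∠RHW = 94°  [linear pair at H on WY]
4. ∠RWY = 55°  [△WHR]
5. ∠WRY = 60°  [△WRY]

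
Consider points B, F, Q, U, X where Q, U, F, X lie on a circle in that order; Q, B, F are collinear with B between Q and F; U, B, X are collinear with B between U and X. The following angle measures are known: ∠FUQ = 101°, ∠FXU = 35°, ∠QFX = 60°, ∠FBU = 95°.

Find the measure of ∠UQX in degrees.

1. ∠FXQ = 79°  [cyclic QUFX, opposite ∠U+∠X]
2. ∠QUX = 60°  [same arc QX]
3. ∠FQX = 41°  [△QFX]
4. ∠QBX = 95°  [vertical angles at B]
5. ∠QXU = 44°  [△QBX]
6. ∠UQX = 76°  [△QUX]

∠UQX = 76°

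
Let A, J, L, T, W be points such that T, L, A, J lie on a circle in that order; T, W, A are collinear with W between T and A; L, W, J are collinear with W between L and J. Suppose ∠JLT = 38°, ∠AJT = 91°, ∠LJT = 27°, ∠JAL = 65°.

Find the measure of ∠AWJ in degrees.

1. ∠JAT = 38°  [same arc TJ]
2. ∠ATJ = 51°  [△TAJ]
3. ∠JWT = 102°  [△TWJ]
4. ∠AWJ = 78°  [linear pair at W on TA]

∠AWJ = 78°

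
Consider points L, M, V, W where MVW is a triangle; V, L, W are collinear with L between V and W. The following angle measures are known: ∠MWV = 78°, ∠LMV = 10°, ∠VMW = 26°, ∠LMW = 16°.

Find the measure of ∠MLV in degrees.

1. ∠LWM = 78°  [L on ray WV]
2. ∠MLW = 86°  [△MLW]
3. ∠MLV = 94°  [linear pair at L on VW]

∠MLV = 94°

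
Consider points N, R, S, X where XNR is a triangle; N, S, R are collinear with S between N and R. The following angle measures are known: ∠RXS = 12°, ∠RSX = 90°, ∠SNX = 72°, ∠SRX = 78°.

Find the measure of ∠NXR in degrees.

∠NXR = 30°

1. ∠RNX = 72°  [S on ray NR]
2. ∠NRX = 78°  [S on ray RN]
3. ∠NXR = 30°  [△XNR]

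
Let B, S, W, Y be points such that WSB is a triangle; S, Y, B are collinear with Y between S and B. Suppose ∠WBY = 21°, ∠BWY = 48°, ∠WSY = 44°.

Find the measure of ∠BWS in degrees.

1. ∠SBW = 21°  [Y on ray BS]
2. ∠BSW = 44°  [Y on ray SB]
3. ∠BWS = 115°  [△WSB]

∠BWS = 115°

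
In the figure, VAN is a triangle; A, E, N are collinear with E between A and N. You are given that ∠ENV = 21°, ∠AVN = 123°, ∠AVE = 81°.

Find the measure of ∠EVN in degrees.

∠EVN = 42°

1. ∠ANV = 21°  [E on ray NA]
2. ∠NAV = 36°  [△VAN]
3. ∠EAV = 36°  [E on ray AN]
4. ∠AEV = 63°  [△VAE]
5. ∠NEV = 117°  [linear pair at E on AN]
6. ∠EVN = 42°  [△VEN]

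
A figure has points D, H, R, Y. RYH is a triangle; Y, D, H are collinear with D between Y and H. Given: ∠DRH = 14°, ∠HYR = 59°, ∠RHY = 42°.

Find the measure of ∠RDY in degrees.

∠RDY = 56°

1. ∠DHR = 42°  [D on ray HY]
2. ∠HDR = 124°  [△RDH]
3. ∠RDY = 56°  [linear pair at D on YH]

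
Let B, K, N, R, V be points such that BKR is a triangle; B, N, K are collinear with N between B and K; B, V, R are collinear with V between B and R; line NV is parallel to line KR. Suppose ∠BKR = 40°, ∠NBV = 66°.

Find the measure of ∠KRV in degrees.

∠KRV = 74°

1. ∠BNV = 40°  [NV∥KR, corresponding at N]
2. ∠BVN = 74°  [△BNV]
3. ∠NVR = 106°  [linear pair at V on BR]
4. ∠KRV = 74°  [NV∥KR, co-interior at R–V]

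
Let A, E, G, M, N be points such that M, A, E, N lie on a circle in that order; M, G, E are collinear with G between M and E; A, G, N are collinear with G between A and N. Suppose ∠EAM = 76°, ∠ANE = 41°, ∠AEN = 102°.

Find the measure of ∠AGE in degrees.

1. ∠AME = 41°  [same arc AE]
2. ∠EAN = 37°  [△AEN]
3. ∠AEM = 63°  [△MAE]
4. ∠AGE = 80°  [△AGE]

∠AGE = 80°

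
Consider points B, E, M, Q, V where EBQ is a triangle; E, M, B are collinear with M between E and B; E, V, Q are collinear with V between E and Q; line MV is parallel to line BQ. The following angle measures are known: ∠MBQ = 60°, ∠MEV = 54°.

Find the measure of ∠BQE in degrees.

∠BQE = 66°

1. ∠EBQ = 60°  [M on ray BE]
2. ∠BEQ = 54°  [M on EB, V on EQ]
3. ∠BQE = 66°  [△EBQ]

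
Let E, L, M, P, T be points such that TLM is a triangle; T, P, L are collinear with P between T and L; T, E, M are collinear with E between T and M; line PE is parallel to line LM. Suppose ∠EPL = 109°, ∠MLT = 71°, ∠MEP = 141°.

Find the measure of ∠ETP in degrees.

∠ETP = 70°

1. ∠EPT = 71°  [linear pair at P on TL]
2. ∠PET = 39°  [linear pair at E on TM]
3. ∠ETP = 70°  [△TPE]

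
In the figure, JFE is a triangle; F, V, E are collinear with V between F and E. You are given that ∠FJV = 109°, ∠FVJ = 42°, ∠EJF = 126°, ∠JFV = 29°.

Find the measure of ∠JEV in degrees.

∠JEV = 25°

1. ∠EFJ = 29°  [V on ray FE]
2. ∠FEJ = 25°  [△JFE]
3. ∠JEV = 25°  [V on ray EF]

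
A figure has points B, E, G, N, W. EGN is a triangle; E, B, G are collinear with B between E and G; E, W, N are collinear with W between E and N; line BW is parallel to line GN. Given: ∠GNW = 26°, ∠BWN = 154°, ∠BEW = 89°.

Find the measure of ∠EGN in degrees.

1. ∠ENG = 26°  [W on ray NE]
2. ∠GEN = 89°  [B on EG, W on EN]
3. ∠EGN = 65°  [△EGN]

∠EGN = 65°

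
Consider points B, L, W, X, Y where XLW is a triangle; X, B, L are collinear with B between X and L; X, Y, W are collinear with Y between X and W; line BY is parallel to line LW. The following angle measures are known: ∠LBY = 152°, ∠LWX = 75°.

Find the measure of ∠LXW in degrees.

1. ∠XBY = 28°  [linear pair at B on XL]
2. ∠BYX = 75°  [BY∥LW, corresponding at Y]
3. ∠BXY = 77°  [△XBY]
4. ∠LXW = 77°  [B on XL, Y on XW]

∠LXW = 77°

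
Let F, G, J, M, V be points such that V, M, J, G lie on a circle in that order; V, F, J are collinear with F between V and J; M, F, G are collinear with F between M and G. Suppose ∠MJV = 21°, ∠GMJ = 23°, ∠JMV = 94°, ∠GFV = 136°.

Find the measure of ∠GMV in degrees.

∠GMV = 71°

1. ∠JVM = 65°  [△VMJ]
2. ∠JFM = 136°  [△MFJ]
3. ∠MFV = 44°  [linear pair at F on VJ]
4. ∠GMV = 71°  [△VFM]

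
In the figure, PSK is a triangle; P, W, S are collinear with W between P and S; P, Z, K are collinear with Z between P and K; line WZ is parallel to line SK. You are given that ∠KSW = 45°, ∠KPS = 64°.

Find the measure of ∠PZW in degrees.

1. ∠KSP = 45°  [W on ray SP]
2. ∠PKS = 71°  [△PSK]
3. ∠PZW = 71°  [WZ∥SK, corresponding at Z]

∠PZW = 71°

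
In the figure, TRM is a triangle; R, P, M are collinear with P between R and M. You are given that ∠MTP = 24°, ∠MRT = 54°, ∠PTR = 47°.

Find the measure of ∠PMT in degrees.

∠PMT = 55°

1. ∠PRT = 54°  [P on ray RM]
2. ∠RPT = 79°  [△TRP]
3. ∠MPT = 101°  [linear pair at P on RM]
4. ∠PMT = 55°  [△TPM]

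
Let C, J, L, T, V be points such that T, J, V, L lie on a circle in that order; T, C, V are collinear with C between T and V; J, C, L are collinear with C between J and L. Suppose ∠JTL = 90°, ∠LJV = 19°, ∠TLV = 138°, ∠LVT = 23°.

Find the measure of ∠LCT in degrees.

1. ∠JVL = 90°  [cyclic TJVL, opposite ∠T+∠V]
2. ∠JLV = 71°  [△JVL]
3. ∠LCV = 86°  [△VCL]
4. ∠LCT = 94°  [linear pair at C on TV]

∠LCT = 94°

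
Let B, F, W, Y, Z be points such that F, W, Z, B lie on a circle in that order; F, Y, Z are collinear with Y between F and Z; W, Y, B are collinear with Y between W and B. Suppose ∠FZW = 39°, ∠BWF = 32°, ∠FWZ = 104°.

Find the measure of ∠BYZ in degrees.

∠BYZ = 111°

1. ∠WFZ = 37°  [△FWZ]
2. ∠BZF = 32°  [same arc FB]
3. ∠WBZ = 37°  [same arc WZ]
4. ∠BYZ = 111°  [△ZYB]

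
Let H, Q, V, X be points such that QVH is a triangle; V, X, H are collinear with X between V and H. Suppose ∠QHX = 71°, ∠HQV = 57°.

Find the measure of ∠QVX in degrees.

1. ∠QHV = 71°  [X on ray HV]
2. ∠HVQ = 52°  [△QVH]
3. ∠QVX = 52°  [X on ray VH]

∠QVX = 52°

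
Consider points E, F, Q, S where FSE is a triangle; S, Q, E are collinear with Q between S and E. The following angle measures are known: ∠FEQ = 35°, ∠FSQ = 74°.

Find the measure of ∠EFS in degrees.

1. ∠FES = 35°  [Q on ray ES]
2. ∠ESF = 74°  [Q on ray SE]
3. ∠EFS = 71°  [△FSE]

∠EFS = 71°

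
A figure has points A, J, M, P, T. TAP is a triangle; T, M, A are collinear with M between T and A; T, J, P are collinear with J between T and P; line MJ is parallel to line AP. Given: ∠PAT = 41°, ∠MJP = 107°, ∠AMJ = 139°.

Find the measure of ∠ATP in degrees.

∠ATP = 66°

1. ∠JMT = 41°  [MJ∥AP, corresponding at M]
2. ∠MJT = 73°  [linear pair at J on TP]
3. ∠JTM = 66°  [△TMJ]
4. ∠ATP = 66°  [M on TA, J on TP]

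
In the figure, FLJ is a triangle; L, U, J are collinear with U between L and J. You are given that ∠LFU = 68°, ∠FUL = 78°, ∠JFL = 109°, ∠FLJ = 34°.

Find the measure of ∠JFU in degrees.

∠JFU = 41°

1. ∠FUJ = 102°  [linear pair at U on LJ]
2. ∠FJL = 37°  [△FLJ]
3. ∠FJU = 37°  [U on ray JL]
4. ∠JFU = 41°  [△FUJ]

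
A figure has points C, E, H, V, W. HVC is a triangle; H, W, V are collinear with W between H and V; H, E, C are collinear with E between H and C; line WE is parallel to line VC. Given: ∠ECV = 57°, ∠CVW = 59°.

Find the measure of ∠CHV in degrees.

1. ∠HCV = 57°  [E on ray CH]
2. ∠CVH = 59°  [W on ray VH]
3. ∠CHV = 64°  [△HVC]

∠CHV = 64°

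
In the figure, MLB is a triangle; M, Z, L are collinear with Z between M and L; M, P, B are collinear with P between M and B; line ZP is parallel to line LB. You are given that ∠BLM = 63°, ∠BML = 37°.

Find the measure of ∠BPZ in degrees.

1. ∠LBM = 80°  [△MLB]
2. ∠MPZ = 80°  [ZP∥LB, corresponding at P]
3. ∠BPZ = 100°  [linear pair at P on MB]

∠BPZ = 100°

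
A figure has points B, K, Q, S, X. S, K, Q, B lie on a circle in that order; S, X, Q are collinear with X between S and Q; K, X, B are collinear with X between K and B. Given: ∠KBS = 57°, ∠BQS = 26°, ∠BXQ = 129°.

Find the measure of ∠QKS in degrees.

1. ∠KQS = 57°  [same arc SK]
2. ∠BKS = 26°  [same arc SB]
3. ∠KXS = 129°  [vertical angles at X]
4. ∠KSQ = 25°  [△SXK]
5. ∠QKS = 98°  [△SKQ]

∠QKS = 98°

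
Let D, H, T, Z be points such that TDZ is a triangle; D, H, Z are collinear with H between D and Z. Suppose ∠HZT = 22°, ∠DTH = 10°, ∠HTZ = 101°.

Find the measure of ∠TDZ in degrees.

1. ∠THZ = 57°  [△THZ]
2. ∠DHT = 123°  [linear pair at H on DZ]
3. ∠HDT = 47°  [△TDH]
4. ∠TDZ = 47°  [H on ray DZ]

∠TDZ = 47°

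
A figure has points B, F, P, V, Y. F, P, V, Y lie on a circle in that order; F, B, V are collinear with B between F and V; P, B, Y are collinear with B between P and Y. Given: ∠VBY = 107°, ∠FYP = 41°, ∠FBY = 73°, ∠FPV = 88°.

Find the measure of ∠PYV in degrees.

∠PYV = 51°

1. ∠FVP = 41°  [same arc FP]
2. ∠PFV = 51°  [△FPV]
3. ∠PYV = 51°  [same arc PV]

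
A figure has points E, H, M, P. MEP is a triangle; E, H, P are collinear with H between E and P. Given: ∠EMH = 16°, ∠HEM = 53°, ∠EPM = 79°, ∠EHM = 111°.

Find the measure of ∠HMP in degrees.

∠HMP = 32°

1. ∠HPM = 79°  [H on ray PE]
2. ∠MHP = 69°  [linear pair at H on EP]
3. ∠HMP = 32°  [△MHP]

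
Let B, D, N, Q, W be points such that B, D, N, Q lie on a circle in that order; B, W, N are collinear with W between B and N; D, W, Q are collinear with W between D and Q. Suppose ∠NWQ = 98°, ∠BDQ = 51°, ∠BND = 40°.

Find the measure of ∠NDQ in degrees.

1. ∠BWD = 98°  [vertical angles at W]
2. ∠DWN = 82°  [linear pair at W on BN]
3. ∠NDQ = 58°  [△DWN]

∠NDQ = 58°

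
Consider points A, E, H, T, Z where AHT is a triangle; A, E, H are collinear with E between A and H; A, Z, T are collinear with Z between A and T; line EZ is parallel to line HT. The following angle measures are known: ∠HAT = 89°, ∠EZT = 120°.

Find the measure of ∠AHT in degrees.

∠AHT = 31°

1. ∠EAZ = 89°  [E on AH, Z on AT]
2. ∠AZE = 60°  [linear pair at Z on AT]
3. ∠AEZ = 31°  [△AEZ]
4. ∠AHT = 31°  [EZ∥HT, corresponding at E]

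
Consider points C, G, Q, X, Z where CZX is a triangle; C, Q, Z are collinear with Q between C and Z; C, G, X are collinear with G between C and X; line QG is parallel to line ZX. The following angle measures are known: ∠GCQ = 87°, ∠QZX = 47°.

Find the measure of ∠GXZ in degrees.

∠GXZ = 46°

1. ∠XCZ = 87°  [Q on CZ, G on CX]
2. ∠CZX = 47°  [Q on ray ZC]
3. ∠CXZ = 46°  [△CZX]
4. ∠GXZ = 46°  [G on ray XC]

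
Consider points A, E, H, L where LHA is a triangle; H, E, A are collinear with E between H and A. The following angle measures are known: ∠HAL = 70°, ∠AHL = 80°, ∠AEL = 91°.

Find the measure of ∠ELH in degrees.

1. ∠EHL = 80°  [E on ray HA]
2. ∠HEL = 89°  [linear pair at E on HA]
3. ∠ELH = 11°  [△LHE]

∠ELH = 11°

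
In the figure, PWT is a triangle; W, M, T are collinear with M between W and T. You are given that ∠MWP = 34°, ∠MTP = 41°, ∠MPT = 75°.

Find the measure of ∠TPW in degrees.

1. ∠PWT = 34°  [M on ray WT]
2. ∠PTW = 41°  [M on ray TW]
3. ∠TPW = 105°  [△PWT]

∠TPW = 105°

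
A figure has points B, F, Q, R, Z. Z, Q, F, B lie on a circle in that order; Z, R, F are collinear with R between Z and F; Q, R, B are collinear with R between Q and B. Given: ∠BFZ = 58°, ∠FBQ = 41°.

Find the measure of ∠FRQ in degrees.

1. ∠BQZ = 58°  [same arc ZB]
2. ∠FZQ = 41°  [same arc QF]
3. ∠QRZ = 81°  [△ZRQ]
4. ∠FRQ = 99°  [linear pair at R on ZF]

∠FRQ = 99°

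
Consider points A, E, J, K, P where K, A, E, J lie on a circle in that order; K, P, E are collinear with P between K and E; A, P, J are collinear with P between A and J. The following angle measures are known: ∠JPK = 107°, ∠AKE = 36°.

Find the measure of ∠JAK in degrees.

∠JAK = 71°

1. ∠APE = 107°  [vertical angles at P]
2. ∠APK = 73°  [linear pair at P on KE]
3. ∠JAK = 71°  [△KPA]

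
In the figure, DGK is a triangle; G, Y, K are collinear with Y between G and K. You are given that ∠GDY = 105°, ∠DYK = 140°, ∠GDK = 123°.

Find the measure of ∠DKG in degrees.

∠DKG = 22°

1. ∠DYG = 40°  [linear pair at Y on GK]
2. ∠DGY = 35°  [△DGY]
3. ∠DGK = 35°  [Y on ray GK]
4. ∠DKG = 22°  [△DGK]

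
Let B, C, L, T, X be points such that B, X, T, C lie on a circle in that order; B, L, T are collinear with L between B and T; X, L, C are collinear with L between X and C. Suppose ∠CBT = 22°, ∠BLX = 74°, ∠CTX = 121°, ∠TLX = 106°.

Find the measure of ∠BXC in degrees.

∠BXC = 69°

1. ∠CXT = 22°  [same arc TC]
2. ∠CLT = 74°  [vertical angles at L]
3. ∠TCX = 37°  [△XTC]
4. ∠BTC = 69°  [△TLC]
5. ∠BXC = 69°  [same arc BC]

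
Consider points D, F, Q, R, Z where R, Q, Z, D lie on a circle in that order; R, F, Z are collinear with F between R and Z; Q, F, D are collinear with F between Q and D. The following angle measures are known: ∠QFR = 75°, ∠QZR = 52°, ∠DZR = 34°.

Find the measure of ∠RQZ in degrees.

∠RQZ = 57°

1. ∠DQR = 34°  [same arc RD]
2. ∠QRZ = 71°  [△RFQ]
3. ∠RQZ = 57°  [△RQZ]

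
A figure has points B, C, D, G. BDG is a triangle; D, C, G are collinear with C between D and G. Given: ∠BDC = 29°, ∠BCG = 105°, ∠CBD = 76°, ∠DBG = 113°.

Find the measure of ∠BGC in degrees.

∠BGC = 38°

1. ∠BDG = 29°  [C on ray DG]
2. ∠BGD = 38°  [△BDG]
3. ∠BGC = 38°  [C on ray GD]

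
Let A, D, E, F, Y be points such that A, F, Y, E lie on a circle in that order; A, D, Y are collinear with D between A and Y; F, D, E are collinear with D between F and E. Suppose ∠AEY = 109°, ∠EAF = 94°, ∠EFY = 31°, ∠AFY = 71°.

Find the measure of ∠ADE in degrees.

1. ∠EYF = 86°  [cyclic AFYE, opposite ∠A+∠Y]
2. ∠EAY = 31°  [same arc YE]
3. ∠FEY = 63°  [△FYE]
4. ∠AYE = 40°  [△AYE]
5. ∠EDY = 77°  [△YDE]
6. ∠ADE = 103°  [linear pair at D on AY]

∠ADE = 103°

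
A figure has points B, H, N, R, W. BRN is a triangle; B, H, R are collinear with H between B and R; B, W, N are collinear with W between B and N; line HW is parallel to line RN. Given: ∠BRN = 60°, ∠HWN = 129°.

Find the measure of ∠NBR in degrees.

1. ∠BHW = 60°  [HW∥RN, corresponding at H]
2. ∠BWH = 51°  [linear pair at W on BN]
3. ∠HBW = 69°  [△BHW]
4. ∠NBR = 69°  [H on BR, W on BN]

∠NBR = 69°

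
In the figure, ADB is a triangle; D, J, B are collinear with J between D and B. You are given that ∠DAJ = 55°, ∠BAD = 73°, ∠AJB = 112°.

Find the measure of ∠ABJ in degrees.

1. ∠AJD = 68°  [linear pair at J on DB]
2. ∠ADJ = 57°  [△ADJ]
3. ∠ADB = 57°  [J on ray DB]
4. ∠ABD = 50°  [△ADB]
5. ∠ABJ = 50°  [J on ray BD]

∠ABJ = 50°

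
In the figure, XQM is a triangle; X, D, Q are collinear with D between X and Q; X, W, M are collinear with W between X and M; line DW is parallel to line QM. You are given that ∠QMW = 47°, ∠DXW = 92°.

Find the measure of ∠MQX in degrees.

1. ∠QMX = 47°  [W on ray MX]
2. ∠MXQ = 92°  [D on XQ, W on XM]
3. ∠MQX = 41°  [△XQM]

∠MQX = 41°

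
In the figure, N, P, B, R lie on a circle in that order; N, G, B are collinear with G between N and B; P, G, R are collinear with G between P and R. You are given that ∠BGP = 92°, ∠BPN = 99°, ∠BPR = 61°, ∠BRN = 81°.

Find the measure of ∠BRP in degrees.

∠BRP = 54°

1. ∠NBP = 27°  [△PGB]
2. ∠BNP = 54°  [△NPB]
3. ∠BRP = 54°  [same arc PB]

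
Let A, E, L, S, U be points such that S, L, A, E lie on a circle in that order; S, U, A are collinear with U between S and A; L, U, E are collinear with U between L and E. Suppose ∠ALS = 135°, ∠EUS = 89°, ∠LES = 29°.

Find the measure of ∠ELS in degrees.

1. ∠AES = 45°  [cyclic SLAE, opposite ∠L+∠E]
2. ∠ASE = 62°  [△SUE]
3. ∠EAS = 73°  [△SAE]
4. ∠ELS = 73°  [same arc SE]

∠ELS = 73°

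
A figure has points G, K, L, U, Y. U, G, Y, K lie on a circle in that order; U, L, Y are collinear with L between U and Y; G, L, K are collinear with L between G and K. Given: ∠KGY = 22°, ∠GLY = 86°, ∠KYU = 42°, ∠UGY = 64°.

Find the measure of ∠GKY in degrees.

∠GKY = 44°

1. ∠GYU = 72°  [△GLY]
2. ∠GUY = 44°  [△UGY]
3. ∠GKY = 44°  [same arc GY]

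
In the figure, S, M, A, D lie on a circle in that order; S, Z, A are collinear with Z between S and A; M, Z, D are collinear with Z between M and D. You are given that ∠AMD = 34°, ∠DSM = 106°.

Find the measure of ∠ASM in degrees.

1. ∠DAM = 74°  [cyclic SMAD, opposite ∠S+∠A]
2. ∠ADM = 72°  [△MAD]
3. ∠ASM = 72°  [same arc MA]

∠ASM = 72°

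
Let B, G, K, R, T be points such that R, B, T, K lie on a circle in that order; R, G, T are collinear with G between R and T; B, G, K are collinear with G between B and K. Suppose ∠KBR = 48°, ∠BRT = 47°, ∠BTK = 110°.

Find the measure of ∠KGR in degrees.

1. ∠KTR = 48°  [same arc RK]
2. ∠BKT = 47°  [same arc BT]
3. ∠KGT = 85°  [△TGK]
4. ∠KGR = 95°  [linear pair at G on RT]

∠KGR = 95°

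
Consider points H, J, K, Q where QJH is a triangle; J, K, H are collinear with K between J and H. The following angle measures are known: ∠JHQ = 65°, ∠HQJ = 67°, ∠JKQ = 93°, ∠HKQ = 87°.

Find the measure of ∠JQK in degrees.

∠JQK = 39°

1. ∠HJQ = 48°  [△QJH]
2. ∠KJQ = 48°  [K on ray JH]
3. ∠JQK = 39°  [△QJK]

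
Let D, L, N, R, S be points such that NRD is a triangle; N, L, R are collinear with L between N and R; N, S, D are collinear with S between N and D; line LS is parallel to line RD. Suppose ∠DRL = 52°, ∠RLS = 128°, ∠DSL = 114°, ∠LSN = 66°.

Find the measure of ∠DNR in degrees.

1. ∠DRN = 52°  [L on ray RN]
2. ∠NDR = 66°  [LS∥RD, corresponding at S]
3. ∠DNR = 62°  [△NRD]

∠DNR = 62°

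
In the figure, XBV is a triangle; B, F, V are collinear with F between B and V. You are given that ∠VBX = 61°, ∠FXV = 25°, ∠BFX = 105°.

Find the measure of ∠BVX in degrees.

1. ∠VFX = 75°  [linear pair at F on BV]
2. ∠FVX = 80°  [△XFV]
3. ∠BVX = 80°  [F on ray VB]

∠BVX = 80°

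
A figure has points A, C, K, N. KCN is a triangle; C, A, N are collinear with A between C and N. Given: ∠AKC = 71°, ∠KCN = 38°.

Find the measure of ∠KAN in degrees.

1. ∠ACK = 38°  [A on ray CN]
2. ∠CAK = 71°  [△KCA]
3. ∠KAN = 109°  [linear pair at A on CN]

∠KAN = 109°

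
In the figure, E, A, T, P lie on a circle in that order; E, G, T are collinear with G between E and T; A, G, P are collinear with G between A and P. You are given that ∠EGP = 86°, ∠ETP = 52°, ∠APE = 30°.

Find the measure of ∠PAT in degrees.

∠PAT = 64°

1. ∠AGT = 86°  [vertical angles at G]
2. ∠ATE = 30°  [same arc EA]
3. ∠PAT = 64°  [△AGT]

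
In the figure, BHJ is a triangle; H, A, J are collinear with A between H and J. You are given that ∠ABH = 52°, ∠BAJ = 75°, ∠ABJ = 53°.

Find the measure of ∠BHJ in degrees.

∠BHJ = 23°

1. ∠BAH = 105°  [linear pair at A on HJ]
2. ∠AHB = 23°  [△BHA]
3. ∠BHJ = 23°  [A on ray HJ]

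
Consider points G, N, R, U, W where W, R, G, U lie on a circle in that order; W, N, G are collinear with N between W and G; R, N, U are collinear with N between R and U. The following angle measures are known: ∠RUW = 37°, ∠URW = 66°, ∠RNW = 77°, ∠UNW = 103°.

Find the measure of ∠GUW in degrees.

∠GUW = 74°

1. ∠GWU = 40°  [△WNU]
2. ∠UGW = 66°  [same arc WU]
3. ∠GUW = 74°  [△WGU]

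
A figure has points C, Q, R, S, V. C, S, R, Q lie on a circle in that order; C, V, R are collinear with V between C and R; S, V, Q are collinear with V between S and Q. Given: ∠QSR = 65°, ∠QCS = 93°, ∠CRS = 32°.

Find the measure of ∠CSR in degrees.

∠CSR = 120°

1. ∠RVS = 83°  [△SVR]
2. ∠CQS = 32°  [same arc CS]
3. ∠CVS = 97°  [linear pair at V on CR]
4. ∠CSQ = 55°  [△CSQ]
5. ∠RCS = 28°  [△CVS]
6. ∠CSR = 120°  [△CSR]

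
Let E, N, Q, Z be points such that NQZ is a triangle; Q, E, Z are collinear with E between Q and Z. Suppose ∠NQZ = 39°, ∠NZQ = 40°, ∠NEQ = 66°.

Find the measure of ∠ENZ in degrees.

∠ENZ = 26°

1. ∠EZN = 40°  [E on ray ZQ]
2. ∠NEZ = 114°  [linear pair at E on QZ]
3. ∠ENZ = 26°  [△NEZ]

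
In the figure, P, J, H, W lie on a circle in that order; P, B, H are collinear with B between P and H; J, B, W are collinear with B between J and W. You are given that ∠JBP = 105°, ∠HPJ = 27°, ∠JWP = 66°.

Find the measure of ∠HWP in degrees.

∠HWP = 93°

1. ∠HBW = 105°  [vertical angles at B]
2. ∠HWJ = 27°  [same arc JH]
3. ∠PBW = 75°  [linear pair at B on PH]
4. ∠PHW = 48°  [△HBW]
5. ∠HPW = 39°  [△PBW]
6. ∠HWP = 93°  [△PHW]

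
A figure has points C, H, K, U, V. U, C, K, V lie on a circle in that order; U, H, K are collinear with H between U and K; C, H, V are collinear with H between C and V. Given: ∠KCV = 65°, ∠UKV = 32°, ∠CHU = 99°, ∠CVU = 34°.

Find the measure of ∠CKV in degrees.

∠CKV = 66°

1. ∠UCV = 32°  [same arc UV]
2. ∠CUV = 114°  [△UCV]
3. ∠CKV = 66°  [cyclic UCKV, opposite ∠U+∠K]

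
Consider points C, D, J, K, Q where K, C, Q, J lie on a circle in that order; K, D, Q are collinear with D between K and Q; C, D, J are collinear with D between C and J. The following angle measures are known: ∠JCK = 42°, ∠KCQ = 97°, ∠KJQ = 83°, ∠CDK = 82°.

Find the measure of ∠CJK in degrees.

1. ∠CKQ = 56°  [△KDC]
2. ∠CQK = 27°  [△KCQ]
3. ∠CJK = 27°  [same arc KC]

∠CJK = 27°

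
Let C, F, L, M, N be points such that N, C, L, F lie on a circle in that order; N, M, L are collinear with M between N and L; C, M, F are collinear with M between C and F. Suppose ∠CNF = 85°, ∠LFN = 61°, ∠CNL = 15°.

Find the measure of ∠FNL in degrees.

∠FNL = 70°

1. ∠CLF = 95°  [cyclic NCLF, opposite ∠N+∠L]
2. ∠CFL = 15°  [same arc CL]
3. ∠FCL = 70°  [△CLF]
4. ∠FNL = 70°  [same arc LF]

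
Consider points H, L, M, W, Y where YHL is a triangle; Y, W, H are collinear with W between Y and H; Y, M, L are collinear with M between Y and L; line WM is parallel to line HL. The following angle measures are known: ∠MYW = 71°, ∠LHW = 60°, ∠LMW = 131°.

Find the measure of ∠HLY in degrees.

∠HLY = 49°

1. ∠HYL = 71°  [W on YH, M on YL]
2. ∠LHY = 60°  [W on ray HY]
3. ∠HLY = 49°  [△YHL]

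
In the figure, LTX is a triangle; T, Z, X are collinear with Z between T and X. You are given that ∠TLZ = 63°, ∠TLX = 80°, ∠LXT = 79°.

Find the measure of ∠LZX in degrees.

1. ∠LTX = 21°  [△LTX]
2. ∠LTZ = 21°  [Z on ray TX]
3. ∠LZT = 96°  [△LTZ]
4. ∠LZX = 84°  [linear pair at Z on TX]

∠LZX = 84°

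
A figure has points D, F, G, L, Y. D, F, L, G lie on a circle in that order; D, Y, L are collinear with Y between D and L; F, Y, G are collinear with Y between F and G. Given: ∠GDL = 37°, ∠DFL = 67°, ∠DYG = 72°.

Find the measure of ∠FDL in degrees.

∠FDL = 42°

1. ∠GFL = 37°  [same arc LG]
2. ∠FYL = 72°  [vertical angles at Y]
3. ∠DLF = 71°  [△FYL]
4. ∠FDL = 42°  [△DFL]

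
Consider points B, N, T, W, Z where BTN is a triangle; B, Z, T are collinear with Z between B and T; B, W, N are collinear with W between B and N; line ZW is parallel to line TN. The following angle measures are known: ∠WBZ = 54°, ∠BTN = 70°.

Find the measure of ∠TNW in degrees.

∠TNW = 56°

1. ∠NBT = 54°  [Z on BT, W on BN]
2. ∠BNT = 56°  [△BTN]
3. ∠TNW = 56°  [W on ray NB]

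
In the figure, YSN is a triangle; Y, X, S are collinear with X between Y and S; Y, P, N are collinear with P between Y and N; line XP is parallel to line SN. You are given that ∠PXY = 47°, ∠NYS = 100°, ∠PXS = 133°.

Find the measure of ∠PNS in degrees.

1. ∠NSY = 47°  [XP∥SN, corresponding at X]
2. ∠SNY = 33°  [△YSN]
3. ∠PNS = 33°  [P on ray NY]

∠PNS = 33°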